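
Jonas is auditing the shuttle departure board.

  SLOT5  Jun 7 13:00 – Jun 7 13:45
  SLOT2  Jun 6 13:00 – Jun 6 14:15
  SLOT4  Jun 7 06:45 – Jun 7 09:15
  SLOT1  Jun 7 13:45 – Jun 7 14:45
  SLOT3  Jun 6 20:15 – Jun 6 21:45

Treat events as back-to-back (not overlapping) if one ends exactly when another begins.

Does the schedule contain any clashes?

Check each pair: they overlap iff neither finishes before the other starts.
Sorted by start: SLOT2, SLOT3, SLOT4, SLOT5, SLOT1.
SLOT3 starts after SLOT2 ends, so SLOT2 has no further overlaps.
SLOT4 starts after SLOT3 ends, so SLOT3 has no further overlaps.
SLOT5 starts after SLOT4 ends, so SLOT4 has no further overlaps.
SLOT1 starts exactly when SLOT5 ends (back-to-back, no overlap).
Every pair is clear; the schedule has no overlaps.

No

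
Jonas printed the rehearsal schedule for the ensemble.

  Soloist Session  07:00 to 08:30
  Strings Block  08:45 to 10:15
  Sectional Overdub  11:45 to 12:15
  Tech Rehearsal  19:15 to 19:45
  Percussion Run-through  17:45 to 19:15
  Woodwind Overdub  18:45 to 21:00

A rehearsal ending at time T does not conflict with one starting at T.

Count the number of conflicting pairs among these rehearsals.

Sorted by start: Soloist Session, Strings Block, Sectional Overdub, Percussion Run-through, Woodwind Overdub, Tech Rehearsal.
Strings Block starts after Soloist Session ends — done with Soloist Session.
Sectional Overdub starts after Strings Block ends — done with Strings Block.
Percussion Run-through starts after Sectional Overdub ends — done with Sectional Overdub.
Woodwind Overdub starts before Percussion Run-through ends → Percussion Run-through and Woodwind Overdub overlap.
Tech Rehearsal starts exactly when Percussion Run-through ends (back-to-back, no overlap).
Tech Rehearsal starts before Woodwind Overdub ends → Woodwind Overdub and Tech Rehearsal overlap.
Overlapping pairs: Percussion Run-through & Woodwind Overdub, Tech Rehearsal & Woodwind Overdub — 2 in total.

2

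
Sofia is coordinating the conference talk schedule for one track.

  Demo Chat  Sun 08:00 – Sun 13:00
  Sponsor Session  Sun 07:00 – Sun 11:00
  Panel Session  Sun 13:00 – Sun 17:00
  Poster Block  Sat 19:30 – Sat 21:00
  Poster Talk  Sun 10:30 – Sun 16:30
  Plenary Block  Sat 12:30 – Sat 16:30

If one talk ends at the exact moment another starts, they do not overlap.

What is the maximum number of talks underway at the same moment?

3

Sweep the timeline, counting +1 at each start and −1 at each end (ends before starts at a tie):
Sat 12:30 start Plenary Block → 1
Sat 16:30 end Plenary Block → 0
Sat 19:30 start Poster Block → 1
Sat 21:00 end Poster Block → 0
Sun 07:00 start Sponsor Session → 1
Sun 08:00 start Demo Chat → 2
Sun 10:30 start Poster Talk → 3
Sun 11:00 end Sponsor Session → 2
Sun 13:00 end Demo Chat → 1
Sun 13:00 start Panel Session → 2
Sun 16:30 end Poster Talk → 1
Sun 17:00 end Panel Session → 0
Peak is 3, at Sun 10:30 (Demo Chat, Poster Talk, Sponsor Session).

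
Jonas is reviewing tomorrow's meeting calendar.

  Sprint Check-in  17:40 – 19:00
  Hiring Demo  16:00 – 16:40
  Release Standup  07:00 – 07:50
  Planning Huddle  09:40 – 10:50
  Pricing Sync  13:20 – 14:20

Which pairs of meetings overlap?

Sorted by start: Release Standup, Planning Huddle, Pricing Sync, Hiring Demo, Sprint Check-in.
Planning Huddle starts after Release Standup ends — done with Release Standup.
Pricing Sync starts after Planning Huddle ends — done with Planning Huddle.
Hiring Demo starts after Pricing Sync ends — done with Pricing Sync.
Sprint Check-in starts after Hiring Demo ends.

none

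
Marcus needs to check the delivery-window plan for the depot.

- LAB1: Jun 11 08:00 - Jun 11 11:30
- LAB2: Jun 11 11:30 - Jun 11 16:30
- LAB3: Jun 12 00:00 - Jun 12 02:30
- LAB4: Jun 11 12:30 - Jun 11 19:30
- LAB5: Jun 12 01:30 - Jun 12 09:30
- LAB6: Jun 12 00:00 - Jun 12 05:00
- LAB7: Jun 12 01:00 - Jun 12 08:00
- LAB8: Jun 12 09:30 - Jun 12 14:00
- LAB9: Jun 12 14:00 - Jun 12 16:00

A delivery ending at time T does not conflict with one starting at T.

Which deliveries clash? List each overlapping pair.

LAB2 & LAB4, LAB3 & LAB5, LAB3 & LAB6, LAB3 & LAB7, LAB5 & LAB6, LAB5 & LAB7, LAB6 & LAB7

Check each pair: they overlap iff neither finishes before the other starts.
Sorted by start: LAB1, LAB2, LAB4, LAB3, LAB6, LAB7, LAB5, LAB8, LAB9.
LAB2 starts exactly when LAB1 ends (back-to-back, no overlap), so nothing later overlaps LAB1 either.
LAB4 starts before LAB2 ends → LAB2 and LAB4 overlap.
LAB3 starts after LAB2 ends, so nothing later overlaps LAB2 either.
LAB3 starts after LAB4 ends, so nothing later overlaps LAB4 either.
LAB6 starts before LAB3 ends → LAB3 and LAB6 overlap.
LAB7 starts before LAB3 ends → LAB3 and LAB7 overlap.
LAB5 starts before LAB3 ends → LAB3 and LAB5 overlap.
LAB8 starts after LAB3 ends, so nothing later overlaps LAB3 either.
LAB7 starts before LAB6 ends → LAB6 and LAB7 overlap.
LAB5 starts before LAB6 ends → LAB6 and LAB5 overlap.
LAB8 starts after LAB6 ends, so nothing later overlaps LAB6 either.
LAB5 starts before LAB7 ends → LAB7 and LAB5 overlap.
LAB8 starts after LAB7 ends, so nothing later overlaps LAB7 either.
LAB8 starts exactly when LAB5 ends (back-to-back, no overlap), so nothing later overlaps LAB5 either.
LAB9 starts exactly when LAB8 ends (back-to-back, no overlap).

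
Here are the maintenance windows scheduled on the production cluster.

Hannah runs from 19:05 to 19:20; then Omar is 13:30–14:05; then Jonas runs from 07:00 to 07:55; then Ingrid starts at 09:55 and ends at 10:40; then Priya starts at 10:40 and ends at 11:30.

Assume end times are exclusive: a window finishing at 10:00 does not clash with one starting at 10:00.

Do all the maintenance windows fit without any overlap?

Two intervals overlap when each starts before the other ends.
Sorted by start: Jonas, Ingrid, Priya, Omar, Hannah.
Ingrid starts after Jonas ends — done with Jonas.
Priya starts exactly when Ingrid ends (back-to-back, no overlap) — done with Ingrid.
Omar starts after Priya ends — done with Priya.
Hannah starts after Omar ends.
Every pair is clear; the schedule has no overlaps.

Yes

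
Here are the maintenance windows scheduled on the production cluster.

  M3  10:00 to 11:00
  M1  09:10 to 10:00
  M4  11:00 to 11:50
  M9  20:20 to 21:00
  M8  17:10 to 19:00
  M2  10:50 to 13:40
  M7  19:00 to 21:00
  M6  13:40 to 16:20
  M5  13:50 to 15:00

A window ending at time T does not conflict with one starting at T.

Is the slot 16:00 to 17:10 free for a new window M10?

M1: ends 10:00 at or before M10 starts 16:00 → clear.
M3: ends 11:00 at or before M10 starts 16:00 → clear.
M2: ends 13:40 at or before M10 starts 16:00 → clear.
M4: ends 11:50 at or before M10 starts 16:00 → clear.
M6: starts 13:40 before M10 ends 17:10, and ends 16:20 after M10 starts 16:00 → overlap.
M5: ends 15:00 at or before M10 starts 16:00 → clear.
M8: starts 17:10 at or after M10 ends 17:10 → clear.
M7: starts 19:00 at or after M10 ends 17:10 → clear.
M9: starts 20:20 at or after M10 ends 17:10 → clear.
M10 overlaps M6.

No — it overlaps M6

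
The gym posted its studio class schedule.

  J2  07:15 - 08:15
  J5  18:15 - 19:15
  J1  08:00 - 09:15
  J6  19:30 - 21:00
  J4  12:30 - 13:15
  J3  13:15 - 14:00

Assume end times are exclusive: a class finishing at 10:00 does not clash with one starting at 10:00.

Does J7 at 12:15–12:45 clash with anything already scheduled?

Yes — it overlaps J4

J2: ends 08:15 at or before J7 starts 12:15 → clear.
J1: ends 09:15 at or before J7 starts 12:15 → clear.
J4: starts 12:30 before J7 ends 12:45, and ends 13:15 after J7 starts 12:15 → overlap.
J3: starts 13:15 at or after J7 ends 12:45 → clear.
J5: starts 18:15 at or after J7 ends 12:45 → clear.
J6: starts 19:30 at or after J7 ends 12:45 → clear.
J7 overlaps J4.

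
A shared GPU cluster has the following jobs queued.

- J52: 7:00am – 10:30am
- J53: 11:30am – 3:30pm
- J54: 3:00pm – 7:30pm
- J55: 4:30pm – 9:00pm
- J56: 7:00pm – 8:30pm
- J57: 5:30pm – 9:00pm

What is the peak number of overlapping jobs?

Sweep the timeline, counting +1 at each start and −1 at each end (ends before starts at a tie):
7:00am start J52 → 1
10:30am end J52 → 0
11:30am start J53 → 1
3:00pm start J54 → 2
3:30pm end J53 → 1
4:30pm start J55 → 2
5:30pm start J57 → 3
7:00pm start J56 → 4
7:30pm end J54 → 3
8:30pm end J56 → 2
9:00pm end J55 → 1
9:00pm end J57 → 0
Peak is 4, at 7:00pm (J54, J55, J56, J57).

4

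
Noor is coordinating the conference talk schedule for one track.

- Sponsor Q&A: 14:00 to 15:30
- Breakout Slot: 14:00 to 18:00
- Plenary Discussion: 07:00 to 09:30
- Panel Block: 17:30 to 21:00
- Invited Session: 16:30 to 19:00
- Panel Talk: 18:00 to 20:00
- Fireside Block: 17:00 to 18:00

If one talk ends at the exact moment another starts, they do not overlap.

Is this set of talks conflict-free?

Check each pair: they overlap iff neither finishes before the other starts.
Sorted by start: Plenary Discussion, Breakout Slot, Sponsor Q&A, Invited Session, Fireside Block, Panel Block, Panel Talk.
Breakout Slot starts after Plenary Discussion ends, so nothing later overlaps Plenary Discussion either.
Sponsor Q&A starts before Breakout Slot ends → Breakout Slot and Sponsor Q&A overlap.
That's a conflict, so the schedule is not conflict-free.

No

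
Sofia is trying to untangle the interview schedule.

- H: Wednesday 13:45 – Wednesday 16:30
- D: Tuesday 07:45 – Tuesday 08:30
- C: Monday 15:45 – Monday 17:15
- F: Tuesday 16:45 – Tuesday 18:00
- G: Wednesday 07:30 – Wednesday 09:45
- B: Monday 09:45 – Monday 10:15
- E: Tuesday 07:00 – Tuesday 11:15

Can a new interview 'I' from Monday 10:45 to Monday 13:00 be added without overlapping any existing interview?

Yes — the slot is free

B: ends Monday 10:15 at or before I starts Monday 10:45 → clear.
C: starts Monday 15:45 at or after I ends Monday 13:00 → clear.
E: starts Tuesday 07:00 at or after I ends Monday 13:00 → clear.
D: starts Tuesday 07:45 at or after I ends Monday 13:00 → clear.
F: starts Tuesday 16:45 at or after I ends Monday 13:00 → clear.
G: starts Wednesday 07:30 at or after I ends Monday 13:00 → clear.
H: starts Wednesday 13:45 at or after I ends Monday 13:00 → clear.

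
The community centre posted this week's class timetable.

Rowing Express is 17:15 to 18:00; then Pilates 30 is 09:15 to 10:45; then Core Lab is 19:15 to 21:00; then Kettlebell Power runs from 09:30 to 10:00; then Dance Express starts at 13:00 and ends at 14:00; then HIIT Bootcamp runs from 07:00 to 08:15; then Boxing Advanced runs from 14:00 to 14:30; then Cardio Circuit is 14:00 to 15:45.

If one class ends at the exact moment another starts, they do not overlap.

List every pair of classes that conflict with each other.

Check each pair: they overlap iff neither finishes before the other starts.
Sorted by start: HIIT Bootcamp, Pilates 30, Kettlebell Power, Dance Express, Cardio Circuit, Boxing Advanced, Rowing Express, Core Lab.
Pilates 30 starts after HIIT Bootcamp ends; HIIT Bootcamp is clear from here.
Kettlebell Power starts before Pilates 30 ends → Pilates 30 and Kettlebell Power overlap.
Dance Express starts after Pilates 30 ends; Pilates 30 is clear from here.
Dance Express starts after Kettlebell Power ends; Kettlebell Power is clear from here.
Cardio Circuit starts exactly when Dance Express ends (back-to-back, no overlap); Dance Express is clear from here.
Boxing Advanced starts before Cardio Circuit ends → Cardio Circuit and Boxing Advanced overlap.
Rowing Express starts after Cardio Circuit ends; Cardio Circuit is clear from here.
Rowing Express starts after Boxing Advanced ends; Boxing Advanced is clear from here.
Core Lab starts after Rowing Express ends.

Boxing Advanced & Cardio Circuit, Kettlebell Power & Pilates 30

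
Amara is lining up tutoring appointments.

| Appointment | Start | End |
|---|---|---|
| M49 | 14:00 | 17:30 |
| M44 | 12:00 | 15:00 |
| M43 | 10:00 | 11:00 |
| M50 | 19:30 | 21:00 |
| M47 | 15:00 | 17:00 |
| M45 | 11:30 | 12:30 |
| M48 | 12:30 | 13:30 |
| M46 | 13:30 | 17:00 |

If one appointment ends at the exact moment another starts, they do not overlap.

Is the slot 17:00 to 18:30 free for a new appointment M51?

No — it overlaps M49

M43: ends 11:00 at or before M51 starts 17:00 → clear.
M45: ends 12:30 at or before M51 starts 17:00 → clear.
M44: ends 15:00 at or before M51 starts 17:00 → clear.
M48: ends 13:30 at or before M51 starts 17:00 → clear.
M46: ends 17:00 at or before M51 starts 17:00 → clear.
M49: starts 14:00 before M51 ends 18:30, and ends 17:30 after M51 starts 17:00 → overlap.
M47: ends 17:00 at or before M51 starts 17:00 → clear.
M50: starts 19:30 at or after M51 ends 18:30 → clear.
M51 overlaps M49.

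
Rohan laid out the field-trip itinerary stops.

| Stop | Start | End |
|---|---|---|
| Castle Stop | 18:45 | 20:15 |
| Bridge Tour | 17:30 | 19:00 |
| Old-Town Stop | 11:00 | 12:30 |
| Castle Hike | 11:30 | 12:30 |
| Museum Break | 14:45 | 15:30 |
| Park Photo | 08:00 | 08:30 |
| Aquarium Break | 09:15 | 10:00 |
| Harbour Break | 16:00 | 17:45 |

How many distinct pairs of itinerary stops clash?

3

Sorted by start: Park Photo, Aquarium Break, Old-Town Stop, Castle Hike, Museum Break, Harbour Break, Bridge Tour, Castle Stop.
Aquarium Break starts after Park Photo ends, so nothing later overlaps Park Photo either.
Old-Town Stop starts after Aquarium Break ends, so nothing later overlaps Aquarium Break either.
Castle Hike starts before Old-Town Stop ends → Old-Town Stop and Castle Hike overlap.
Museum Break starts after Old-Town Stop ends, so nothing later overlaps Old-Town Stop either.
Museum Break starts after Castle Hike ends, so nothing later overlaps Castle Hike either.
Harbour Break starts after Museum Break ends, so nothing later overlaps Museum Break either.
Bridge Tour starts before Harbour Break ends → Harbour Break and Bridge Tour overlap.
Castle Stop starts after Harbour Break ends.
Castle Stop starts before Bridge Tour ends → Bridge Tour and Castle Stop overlap.
Overlapping pairs: Bridge Tour & Castle Stop, Bridge Tour & Harbour Break, Castle Hike & Old-Town Stop — 3 in total.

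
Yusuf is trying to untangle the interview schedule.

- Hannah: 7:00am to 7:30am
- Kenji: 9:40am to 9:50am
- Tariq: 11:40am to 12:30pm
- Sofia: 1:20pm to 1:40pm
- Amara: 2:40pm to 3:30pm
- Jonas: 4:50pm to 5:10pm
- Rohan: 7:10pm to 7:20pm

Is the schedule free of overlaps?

Yes

Sorted by start: Hannah, Kenji, Tariq, Sofia, Amara, Jonas, Rohan.
Kenji starts after Hannah ends; Hannah is clear from here.
Tariq starts after Kenji ends; Kenji is clear from here.
Sofia starts after Tariq ends; Tariq is clear from here.
Amara starts after Sofia ends; Sofia is clear from here.
Jonas starts after Amara ends; Amara is clear from here.
Rohan starts after Jonas ends.
Every pair is clear; the schedule has no overlaps.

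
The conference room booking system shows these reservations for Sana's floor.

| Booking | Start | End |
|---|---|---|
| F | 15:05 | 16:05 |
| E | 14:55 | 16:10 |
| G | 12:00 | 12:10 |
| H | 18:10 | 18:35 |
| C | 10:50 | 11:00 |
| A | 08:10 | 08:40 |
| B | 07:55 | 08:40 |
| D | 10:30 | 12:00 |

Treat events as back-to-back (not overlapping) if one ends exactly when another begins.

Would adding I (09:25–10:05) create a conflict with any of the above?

B: ends 08:40 at or before I starts 09:25 → clear.
A: ends 08:40 at or before I starts 09:25 → clear.
D: starts 10:30 at or after I ends 10:05 → clear.
C: starts 10:50 at or after I ends 10:05 → clear.
G: starts 12:00 at or after I ends 10:05 → clear.
E: starts 14:55 at or after I ends 10:05 → clear.
F: starts 15:05 at or after I ends 10:05 → clear.
H: starts 18:10 at or after I ends 10:05 → clear.

No — it doesn't clash with anything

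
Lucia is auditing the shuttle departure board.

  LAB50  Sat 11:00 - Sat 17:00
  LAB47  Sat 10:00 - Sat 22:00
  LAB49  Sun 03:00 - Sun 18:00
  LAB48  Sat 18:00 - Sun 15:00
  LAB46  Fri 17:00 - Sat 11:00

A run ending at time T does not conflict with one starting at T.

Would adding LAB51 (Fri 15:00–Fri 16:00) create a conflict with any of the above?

No — it doesn't clash with anything

LAB46: starts Fri 17:00 at or after LAB51 ends Fri 16:00 → clear.
LAB47: starts Sat 10:00 at or after LAB51 ends Fri 16:00 → clear.
LAB50: starts Sat 11:00 at or after LAB51 ends Fri 16:00 → clear.
LAB48: starts Sat 18:00 at or after LAB51 ends Fri 16:00 → clear.
LAB49: starts Sun 03:00 at or after LAB51 ends Fri 16:00 → clear.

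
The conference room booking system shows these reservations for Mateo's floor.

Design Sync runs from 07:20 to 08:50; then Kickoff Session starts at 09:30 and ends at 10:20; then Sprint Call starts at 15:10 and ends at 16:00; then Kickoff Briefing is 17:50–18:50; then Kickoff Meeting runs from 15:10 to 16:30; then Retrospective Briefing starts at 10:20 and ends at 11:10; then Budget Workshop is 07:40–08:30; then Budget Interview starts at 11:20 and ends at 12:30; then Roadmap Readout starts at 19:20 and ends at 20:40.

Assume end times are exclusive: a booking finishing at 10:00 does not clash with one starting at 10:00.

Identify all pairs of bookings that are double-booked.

Sorted by start: Design Sync, Budget Workshop, Kickoff Session, Retrospective Briefing, Budget Interview, Kickoff Meeting, Sprint Call, Kickoff Briefing, Roadmap Readout.
Budget Workshop starts before Design Sync ends → Design Sync and Budget Workshop overlap.
Kickoff Session starts after Design Sync ends, so nothing later overlaps Design Sync either.
Kickoff Session starts after Budget Workshop ends, so nothing later overlaps Budget Workshop either.
Retrospective Briefing starts exactly when Kickoff Session ends (back-to-back, no overlap), so nothing later overlaps Kickoff Session either.
Budget Interview starts after Retrospective Briefing ends, so nothing later overlaps Retrospective Briefing either.
Kickoff Meeting starts after Budget Interview ends, so nothing later overlaps Budget Interview either.
Sprint Call starts before Kickoff Meeting ends → Kickoff Meeting and Sprint Call overlap.
Kickoff Briefing starts after Kickoff Meeting ends, so nothing later overlaps Kickoff Meeting either.
Kickoff Briefing starts after Sprint Call ends, so nothing later overlaps Sprint Call either.
Roadmap Readout starts after Kickoff Briefing ends.

Budget Workshop & Design Sync, Kickoff Meeting & Sprint Call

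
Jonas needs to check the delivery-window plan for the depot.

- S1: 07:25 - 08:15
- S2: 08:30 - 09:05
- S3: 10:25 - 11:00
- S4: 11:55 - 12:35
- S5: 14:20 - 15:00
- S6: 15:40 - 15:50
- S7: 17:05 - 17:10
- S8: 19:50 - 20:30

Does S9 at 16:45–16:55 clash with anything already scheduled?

No — it doesn't clash with anything

S1: ends 08:15 at or before S9 starts 16:45 → clear.
S2: ends 09:05 at or before S9 starts 16:45 → clear.
S3: ends 11:00 at or before S9 starts 16:45 → clear.
S4: ends 12:35 at or before S9 starts 16:45 → clear.
S5: ends 15:00 at or before S9 starts 16:45 → clear.
S6: ends 15:50 at or before S9 starts 16:45 → clear.
S7: starts 17:05 at or after S9 ends 16:55 → clear.
S8: starts 19:50 at or after S9 ends 16:55 → clear.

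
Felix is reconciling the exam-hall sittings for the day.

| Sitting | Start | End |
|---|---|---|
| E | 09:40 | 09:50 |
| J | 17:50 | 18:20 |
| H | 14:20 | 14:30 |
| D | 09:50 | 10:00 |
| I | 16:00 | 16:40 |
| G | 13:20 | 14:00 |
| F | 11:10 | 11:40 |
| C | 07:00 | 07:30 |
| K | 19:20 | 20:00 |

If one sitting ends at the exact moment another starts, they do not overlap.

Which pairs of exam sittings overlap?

Sorted by start: C, E, D, F, G, H, I, J, K.
E starts after C ends; C is clear from here.
D starts exactly when E ends (back-to-back, no overlap); E is clear from here.
F starts after D ends; D is clear from here.
G starts after F ends; F is clear from here.
H starts after G ends; G is clear from here.
I starts after H ends; H is clear from here.
J starts after I ends; I is clear from here.
K starts after J ends.

none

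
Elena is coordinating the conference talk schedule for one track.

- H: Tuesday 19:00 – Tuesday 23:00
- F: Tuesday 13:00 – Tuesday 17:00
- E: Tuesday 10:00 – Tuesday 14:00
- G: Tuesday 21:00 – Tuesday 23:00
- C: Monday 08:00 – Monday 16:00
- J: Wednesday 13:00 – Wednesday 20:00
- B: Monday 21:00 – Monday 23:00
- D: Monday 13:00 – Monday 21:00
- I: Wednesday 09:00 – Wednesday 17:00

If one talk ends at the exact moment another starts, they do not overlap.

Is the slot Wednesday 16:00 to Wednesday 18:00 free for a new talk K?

C: ends Monday 16:00 at or before K starts Wednesday 16:00 → clear.
D: ends Monday 21:00 at or before K starts Wednesday 16:00 → clear.
B: ends Monday 23:00 at or before K starts Wednesday 16:00 → clear.
E: ends Tuesday 14:00 at or before K starts Wednesday 16:00 → clear.
F: ends Tuesday 17:00 at or before K starts Wednesday 16:00 → clear.
H: ends Tuesday 23:00 at or before K starts Wednesday 16:00 → clear.
G: ends Tuesday 23:00 at or before K starts Wednesday 16:00 → clear.
I: starts Wednesday 09:00 before K ends Wednesday 18:00, and ends Wednesday 17:00 after K starts Wednesday 16:00 → overlap.
J: starts Wednesday 13:00 before K ends Wednesday 18:00, and ends Wednesday 20:00 after K starts Wednesday 16:00 → overlap.
K overlaps I, J.

No — it overlaps I, J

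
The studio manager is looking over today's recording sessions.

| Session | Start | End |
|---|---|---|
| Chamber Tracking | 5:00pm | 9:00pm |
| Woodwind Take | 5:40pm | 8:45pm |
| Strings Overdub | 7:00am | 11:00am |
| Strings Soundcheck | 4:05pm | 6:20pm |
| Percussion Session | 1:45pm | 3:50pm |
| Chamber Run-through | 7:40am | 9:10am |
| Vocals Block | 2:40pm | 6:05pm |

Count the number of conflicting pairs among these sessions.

8

Check each pair: they overlap iff neither finishes before the other starts.
Sorted by start: Strings Overdub, Chamber Run-through, Percussion Session, Vocals Block, Strings Soundcheck, Chamber Tracking, Woodwind Take.
Chamber Run-through starts before Strings Overdub ends → Strings Overdub and Chamber Run-through overlap.
Percussion Session starts after Strings Overdub ends — done with Strings Overdub.
Percussion Session starts after Chamber Run-through ends — done with Chamber Run-through.
Vocals Block starts before Percussion Session ends → Percussion Session and Vocals Block overlap.
Strings Soundcheck starts after Percussion Session ends — done with Percussion Session.
Strings Soundcheck starts before Vocals Block ends → Vocals Block and Strings Soundcheck overlap.
Chamber Tracking starts before Vocals Block ends → Vocals Block and Chamber Tracking overlap.
Woodwind Take starts before Vocals Block ends → Vocals Block and Woodwind Take overlap.
Chamber Tracking starts before Strings Soundcheck ends → Strings Soundcheck and Chamber Tracking overlap.
Woodwind Take starts before Strings Soundcheck ends → Strings Soundcheck and Woodwind Take overlap.
Woodwind Take starts before Chamber Tracking ends → Chamber Tracking and Woodwind Take overlap.
Overlapping pairs: Chamber Run-through & Strings Overdub, Chamber Tracking & Strings Soundcheck, Chamber Tracking & Vocals Block, Chamber Tracking & Woodwind Take, Percussion Session & Vocals Block, Strings Soundcheck & Vocals Block, Strings Soundcheck & Woodwind Take, Vocals Block & Woodwind Take — 8 in total.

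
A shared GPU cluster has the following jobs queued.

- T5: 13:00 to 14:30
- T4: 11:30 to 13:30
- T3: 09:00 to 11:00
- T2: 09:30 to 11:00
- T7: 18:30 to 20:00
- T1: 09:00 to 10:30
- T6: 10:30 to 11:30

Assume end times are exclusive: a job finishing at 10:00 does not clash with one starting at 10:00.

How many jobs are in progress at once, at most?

Walk through starts and ends in time order (an end at T is processed before a start at T):
09:00 start T1 → 1
09:00 start T3 → 2
09:30 start T2 → 3
10:30 end T1 → 2
10:30 start T6 → 3
11:00 end T2 → 2
11:00 end T3 → 1
11:30 end T6 → 0
11:30 start T4 → 1
13:00 start T5 → 2
13:30 end T4 → 1
14:30 end T5 → 0
18:30 start T7 → 1
20:00 end T7 → 0
Peak is 3, at 09:30 (T1, T2, T3).

3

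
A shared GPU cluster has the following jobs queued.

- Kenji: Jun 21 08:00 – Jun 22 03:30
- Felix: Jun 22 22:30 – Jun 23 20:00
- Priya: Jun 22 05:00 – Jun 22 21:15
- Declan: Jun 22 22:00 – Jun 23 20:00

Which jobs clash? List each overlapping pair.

Two intervals overlap when each starts before the other ends.
Sorted by start: Kenji, Priya, Declan, Felix.
Priya starts after Kenji ends, so nothing later overlaps Kenji either.
Declan starts after Priya ends, so nothing later overlaps Priya either.
Felix starts before Declan ends → Declan and Felix overlap.

Declan & Felix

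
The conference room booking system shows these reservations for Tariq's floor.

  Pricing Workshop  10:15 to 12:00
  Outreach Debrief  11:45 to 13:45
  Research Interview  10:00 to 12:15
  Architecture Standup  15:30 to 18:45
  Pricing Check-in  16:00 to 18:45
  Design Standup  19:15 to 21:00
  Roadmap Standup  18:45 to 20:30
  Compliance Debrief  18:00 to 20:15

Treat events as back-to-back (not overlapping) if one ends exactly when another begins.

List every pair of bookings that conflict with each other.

Check each pair: they overlap iff neither finishes before the other starts.
Sorted by start: Research Interview, Pricing Workshop, Outreach Debrief, Architecture Standup, Pricing Check-in, Compliance Debrief, Roadmap Standup, Design Standup.
Pricing Workshop starts before Research Interview ends → Research Interview and Pricing Workshop overlap.
Outreach Debrief starts before Research Interview ends → Research Interview and Outreach Debrief overlap.
Architecture Standup starts after Research Interview ends — done with Research Interview.
Outreach Debrief starts before Pricing Workshop ends → Pricing Workshop and Outreach Debrief overlap.
Architecture Standup starts after Pricing Workshop ends — done with Pricing Workshop.
Architecture Standup starts after Outreach Debrief ends — done with Outreach Debrief.
Pricing Check-in starts before Architecture Standup ends → Architecture Standup and Pricing Check-in overlap.
Compliance Debrief starts before Architecture Standup ends → Architecture Standup and Compliance Debrief overlap.
Roadmap Standup starts exactly when Architecture Standup ends (back-to-back, no overlap) — done with Architecture Standup.
Compliance Debrief starts before Pricing Check-in ends → Pricing Check-in and Compliance Debrief overlap.
Roadmap Standup starts exactly when Pricing Check-in ends (back-to-back, no overlap) — done with Pricing Check-in.
Roadmap Standup starts before Compliance Debrief ends → Compliance Debrief and Roadmap Standup overlap.
Design Standup starts before Compliance Debrief ends → Compliance Debrief and Design Standup overlap.
Design Standup starts before Roadmap Standup ends → Roadmap Standup and Design Standup overlap.

Architecture Standup & Compliance Debrief, Architecture Standup & Pricing Check-in, Compliance Debrief & Design Standup, Compliance Debrief & Pricing Check-in, Compliance Debrief & Roadmap Standup, Design Standup & Roadmap Standup, Outreach Debrief & Pricing Workshop, Outreach Debrief & Research Interview, Pricing Workshop & Research Interview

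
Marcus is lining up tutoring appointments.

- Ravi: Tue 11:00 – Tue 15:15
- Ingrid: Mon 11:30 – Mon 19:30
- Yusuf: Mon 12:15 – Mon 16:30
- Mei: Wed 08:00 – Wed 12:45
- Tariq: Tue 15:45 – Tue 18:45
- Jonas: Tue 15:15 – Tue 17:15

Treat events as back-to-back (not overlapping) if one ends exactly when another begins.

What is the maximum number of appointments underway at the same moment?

2

Sweep the timeline, counting +1 at each start and −1 at each end (ends before starts at a tie):
Mon 11:30 start Ingrid → 1
Mon 12:15 start Yusuf → 2
Mon 16:30 end Yusuf → 1
Mon 19:30 end Ingrid → 0
Tue 11:00 start Ravi → 1
Tue 15:15 end Ravi → 0
Tue 15:15 start Jonas → 1
Tue 15:45 start Tariq → 2
Tue 17:15 end Jonas → 1
Tue 18:45 end Tariq → 0
Wed 08:00 start Mei → 1
Wed 12:45 end Mei → 0
Peak is 2, at Mon 12:15 (Ingrid, Yusuf).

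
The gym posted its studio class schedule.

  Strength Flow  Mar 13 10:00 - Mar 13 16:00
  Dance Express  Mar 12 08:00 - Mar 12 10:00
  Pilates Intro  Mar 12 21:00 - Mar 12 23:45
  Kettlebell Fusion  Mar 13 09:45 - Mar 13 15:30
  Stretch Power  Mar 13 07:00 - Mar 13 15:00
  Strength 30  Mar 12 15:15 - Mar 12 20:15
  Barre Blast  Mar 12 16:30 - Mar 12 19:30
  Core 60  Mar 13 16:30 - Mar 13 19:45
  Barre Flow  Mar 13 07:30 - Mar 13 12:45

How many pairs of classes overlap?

7

Two intervals overlap when each starts before the other ends.
Sorted by start: Dance Express, Strength 30, Barre Blast, Pilates Intro, Stretch Power, Barre Flow, Kettlebell Fusion, Strength Flow, Core 60.
Strength 30 starts after Dance Express ends; Dance Express is clear from here.
Barre Blast starts before Strength 30 ends → Strength 30 and Barre Blast overlap.
Pilates Intro starts after Strength 30 ends; Strength 30 is clear from here.
Pilates Intro starts after Barre Blast ends; Barre Blast is clear from here.
Stretch Power starts after Pilates Intro ends; Pilates Intro is clear from here.
Barre Flow starts before Stretch Power ends → Stretch Power and Barre Flow overlap.
Kettlebell Fusion starts before Stretch Power ends → Stretch Power and Kettlebell Fusion overlap.
Strength Flow starts before Stretch Power ends → Stretch Power and Strength Flow overlap.
Core 60 starts after Stretch Power ends.
Kettlebell Fusion starts before Barre Flow ends → Barre Flow and Kettlebell Fusion overlap.
Strength Flow starts before Barre Flow ends → Barre Flow and Strength Flow overlap.
Core 60 starts after Barre Flow ends.
Strength Flow starts before Kettlebell Fusion ends → Kettlebell Fusion and Strength Flow overlap.
Core 60 starts after Kettlebell Fusion ends.
Core 60 starts after Strength Flow ends.
Overlapping pairs: Barre Blast & Strength 30, Barre Flow & Kettlebell Fusion, Barre Flow & Strength Flow, Barre Flow & Stretch Power, Kettlebell Fusion & Strength Flow, Kettlebell Fusion & Stretch Power, Strength Flow & Stretch Power — 7 in total.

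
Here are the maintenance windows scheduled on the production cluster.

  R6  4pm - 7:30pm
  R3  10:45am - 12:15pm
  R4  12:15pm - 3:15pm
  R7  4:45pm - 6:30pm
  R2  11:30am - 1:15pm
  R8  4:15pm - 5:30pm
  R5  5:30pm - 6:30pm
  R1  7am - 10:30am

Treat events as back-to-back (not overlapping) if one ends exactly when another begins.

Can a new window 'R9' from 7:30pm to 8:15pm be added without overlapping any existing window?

Yes — the slot is free

R1: ends 10:30am at or before R9 starts 7:30pm → clear.
R3: ends 12:15pm at or before R9 starts 7:30pm → clear.
R2: ends 1:15pm at or before R9 starts 7:30pm → clear.
R4: ends 3:15pm at or before R9 starts 7:30pm → clear.
R6: ends 7:30pm at or before R9 starts 7:30pm → clear.
R8: ends 5:30pm at or before R9 starts 7:30pm → clear.
R7: ends 6:30pm at or before R9 starts 7:30pm → clear.
R5: ends 6:30pm at or before R9 starts 7:30pm → clear.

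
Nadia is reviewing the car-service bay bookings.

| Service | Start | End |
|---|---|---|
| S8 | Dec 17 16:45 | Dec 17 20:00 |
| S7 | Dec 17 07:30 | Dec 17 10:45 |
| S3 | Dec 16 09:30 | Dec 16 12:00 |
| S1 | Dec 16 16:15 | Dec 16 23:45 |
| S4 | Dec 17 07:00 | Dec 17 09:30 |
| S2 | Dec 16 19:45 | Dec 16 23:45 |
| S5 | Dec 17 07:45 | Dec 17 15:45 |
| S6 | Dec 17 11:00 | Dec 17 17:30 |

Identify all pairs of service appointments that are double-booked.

S1 & S2, S4 & S5, S4 & S7, S5 & S6, S5 & S7, S6 & S8

Sorted by start: S3, S1, S2, S4, S7, S5, S6, S8.
S1 starts after S3 ends, so S3 has no further overlaps.
S2 starts before S1 ends → S1 and S2 overlap.
S4 starts after S1 ends, so S1 has no further overlaps.
S4 starts after S2 ends, so S2 has no further overlaps.
S7 starts before S4 ends → S4 and S7 overlap.
S5 starts before S4 ends → S4 and S5 overlap.
S6 starts after S4 ends, so S4 has no further overlaps.
S5 starts before S7 ends → S7 and S5 overlap.
S6 starts after S7 ends, so S7 has no further overlaps.
S6 starts before S5 ends → S5 and S6 overlap.
S8 starts after S5 ends.
S8 starts before S6 ends → S6 and S8 overlap.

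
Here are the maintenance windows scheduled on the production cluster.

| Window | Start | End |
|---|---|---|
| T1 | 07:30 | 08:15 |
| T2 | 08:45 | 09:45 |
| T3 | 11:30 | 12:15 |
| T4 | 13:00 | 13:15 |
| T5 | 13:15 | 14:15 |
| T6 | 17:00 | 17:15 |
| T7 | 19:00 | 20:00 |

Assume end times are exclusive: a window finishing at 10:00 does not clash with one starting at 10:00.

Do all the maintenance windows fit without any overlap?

Check each pair: they overlap iff neither finishes before the other starts.
Sorted by start: T1, T2, T3, T4, T5, T6, T7.
T2 starts after T1 ends; T1 is clear from here.
T3 starts after T2 ends; T2 is clear from here.
T4 starts after T3 ends; T3 is clear from here.
T5 starts exactly when T4 ends (back-to-back, no overlap); T4 is clear from here.
T6 starts after T5 ends; T5 is clear from here.
T7 starts after T6 ends.
Every pair is clear; the schedule has no overlaps.

Yes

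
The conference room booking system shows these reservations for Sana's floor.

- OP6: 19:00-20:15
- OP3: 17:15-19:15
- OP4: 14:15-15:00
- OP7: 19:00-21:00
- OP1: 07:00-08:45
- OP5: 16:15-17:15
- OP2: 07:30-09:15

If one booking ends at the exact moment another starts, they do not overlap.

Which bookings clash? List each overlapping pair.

Sorted by start: OP1, OP2, OP4, OP5, OP3, OP6, OP7.
OP2 starts before OP1 ends → OP1 and OP2 overlap.
OP4 starts after OP1 ends, so nothing later overlaps OP1 either.
OP4 starts after OP2 ends, so nothing later overlaps OP2 either.
OP5 starts after OP4 ends, so nothing later overlaps OP4 either.
OP3 starts exactly when OP5 ends (back-to-back, no overlap), so nothing later overlaps OP5 either.
OP6 starts before OP3 ends → OP3 and OP6 overlap.
OP7 starts before OP3 ends → OP3 and OP7 overlap.
OP7 starts before OP6 ends → OP6 and OP7 overlap.

OP1 & OP2, OP3 & OP6, OP3 & OP7, OP6 & OP7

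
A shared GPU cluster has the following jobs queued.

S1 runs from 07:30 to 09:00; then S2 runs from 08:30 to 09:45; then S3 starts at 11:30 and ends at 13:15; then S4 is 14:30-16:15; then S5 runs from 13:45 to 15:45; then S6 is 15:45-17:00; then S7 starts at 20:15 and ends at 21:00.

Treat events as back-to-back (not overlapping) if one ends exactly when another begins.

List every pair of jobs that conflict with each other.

Two intervals overlap when each starts before the other ends.
Sorted by start: S1, S2, S3, S5, S4, S6, S7.
S2 starts before S1 ends → S1 and S2 overlap.
S3 starts after S1 ends; S1 is clear from here.
S3 starts after S2 ends; S2 is clear from here.
S5 starts after S3 ends; S3 is clear from here.
S4 starts before S5 ends → S5 and S4 overlap.
S6 starts exactly when S5 ends (back-to-back, no overlap); S5 is clear from here.
S6 starts before S4 ends → S4 and S6 overlap.
S7 starts after S4 ends.
S7 starts after S6 ends.

S1 & S2, S4 & S5, S4 & S6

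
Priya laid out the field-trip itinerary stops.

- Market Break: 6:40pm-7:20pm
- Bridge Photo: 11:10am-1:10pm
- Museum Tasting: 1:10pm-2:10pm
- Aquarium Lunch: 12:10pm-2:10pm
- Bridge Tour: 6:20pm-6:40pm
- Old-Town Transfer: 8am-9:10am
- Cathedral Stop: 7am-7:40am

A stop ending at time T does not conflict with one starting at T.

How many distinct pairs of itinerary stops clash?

2

Two intervals overlap when each starts before the other ends.
Sorted by start: Cathedral Stop, Old-Town Transfer, Bridge Photo, Aquarium Lunch, Museum Tasting, Bridge Tour, Market Break.
Old-Town Transfer starts after Cathedral Stop ends, so Cathedral Stop has no further overlaps.
Bridge Photo starts after Old-Town Transfer ends, so Old-Town Transfer has no further overlaps.
Aquarium Lunch starts before Bridge Photo ends → Bridge Photo and Aquarium Lunch overlap.
Museum Tasting starts exactly when Bridge Photo ends (back-to-back, no overlap), so Bridge Photo has no further overlaps.
Museum Tasting starts before Aquarium Lunch ends → Aquarium Lunch and Museum Tasting overlap.
Bridge Tour starts after Aquarium Lunch ends, so Aquarium Lunch has no further overlaps.
Bridge Tour starts after Museum Tasting ends, so Museum Tasting has no further overlaps.
Market Break starts exactly when Bridge Tour ends (back-to-back, no overlap).
Overlapping pairs: Aquarium Lunch & Bridge Photo, Aquarium Lunch & Museum Tasting — 2 in total.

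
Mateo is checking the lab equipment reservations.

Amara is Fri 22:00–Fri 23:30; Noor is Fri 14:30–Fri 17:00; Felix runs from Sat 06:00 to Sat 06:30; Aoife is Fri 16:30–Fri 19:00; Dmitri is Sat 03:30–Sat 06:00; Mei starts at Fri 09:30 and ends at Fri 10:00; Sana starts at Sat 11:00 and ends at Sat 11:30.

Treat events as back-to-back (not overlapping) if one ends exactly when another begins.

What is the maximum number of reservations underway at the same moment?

Sort all start/end points and keep a running count:
Fri 09:30 start Mei → 1
Fri 10:00 end Mei → 0
Fri 14:30 start Noor → 1
Fri 16:30 start Aoife → 2
Fri 17:00 end Noor → 1
Fri 19:00 end Aoife → 0
Fri 22:00 start Amara → 1
Fri 23:30 end Amara → 0
Sat 03:30 start Dmitri → 1
Sat 06:00 end Dmitri → 0
Sat 06:00 start Felix → 1
Sat 06:30 end Felix → 0
Sat 11:00 start Sana → 1
Sat 11:30 end Sana → 0
Peak is 2, at Fri 16:30 (Aoife, Noor).

2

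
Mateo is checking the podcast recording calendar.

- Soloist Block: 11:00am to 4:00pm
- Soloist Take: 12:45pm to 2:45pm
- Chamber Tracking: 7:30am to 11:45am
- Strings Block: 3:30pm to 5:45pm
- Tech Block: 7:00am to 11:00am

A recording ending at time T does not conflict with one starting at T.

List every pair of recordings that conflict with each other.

Chamber Tracking & Soloist Block, Chamber Tracking & Tech Block, Soloist Block & Soloist Take, Soloist Block & Strings Block

Check each pair: they overlap iff neither finishes before the other starts.
Sorted by start: Tech Block, Chamber Tracking, Soloist Block, Soloist Take, Strings Block.
Chamber Tracking starts before Tech Block ends → Tech Block and Chamber Tracking overlap.
Soloist Block starts exactly when Tech Block ends (back-to-back, no overlap), so Tech Block has no further overlaps.
Soloist Block starts before Chamber Tracking ends → Chamber Tracking and Soloist Block overlap.
Soloist Take starts after Chamber Tracking ends, so Chamber Tracking has no further overlaps.
Soloist Take starts before Soloist Block ends → Soloist Block and Soloist Take overlap.
Strings Block starts before Soloist Block ends → Soloist Block and Strings Block overlap.
Strings Block starts after Soloist Take ends.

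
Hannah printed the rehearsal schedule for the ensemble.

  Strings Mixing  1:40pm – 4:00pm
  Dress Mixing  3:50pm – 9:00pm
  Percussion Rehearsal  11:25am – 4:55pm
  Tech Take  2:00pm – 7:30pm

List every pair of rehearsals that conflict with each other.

Sorted by start: Percussion Rehearsal, Strings Mixing, Tech Take, Dress Mixing.
Strings Mixing starts before Percussion Rehearsal ends → Percussion Rehearsal and Strings Mixing overlap.
Tech Take starts before Percussion Rehearsal ends → Percussion Rehearsal and Tech Take overlap.
Dress Mixing starts before Percussion Rehearsal ends → Percussion Rehearsal and Dress Mixing overlap.
Tech Take starts before Strings Mixing ends → Strings Mixing and Tech Take overlap.
Dress Mixing starts before Strings Mixing ends → Strings Mixing and Dress Mixing overlap.
Dress Mixing starts before Tech Take ends → Tech Take and Dress Mixing overlap.

Dress Mixing & Percussion Rehearsal, Dress Mixing & Strings Mixing, Dress Mixing & Tech Take, Percussion Rehearsal & Strings Mixing, Percussion Rehearsal & Tech Take, Strings Mixing & Tech Take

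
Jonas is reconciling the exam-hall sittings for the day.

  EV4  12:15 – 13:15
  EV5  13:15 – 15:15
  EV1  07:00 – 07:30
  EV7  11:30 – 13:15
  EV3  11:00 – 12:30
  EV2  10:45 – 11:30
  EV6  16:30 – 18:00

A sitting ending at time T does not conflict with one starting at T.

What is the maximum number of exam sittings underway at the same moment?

3

Sweep the timeline, counting +1 at each start and −1 at each end (ends before starts at a tie):
07:00 start EV1 → 1
07:30 end EV1 → 0
10:45 start EV2 → 1
11:00 start EV3 → 2
11:30 end EV2 → 1
11:30 start EV7 → 2
12:15 start EV4 → 3
12:30 end EV3 → 2
13:15 end EV4 → 1
13:15 end EV7 → 0
13:15 start EV5 → 1
15:15 end EV5 → 0
16:30 start EV6 → 1
18:00 end EV6 → 0
Peak is 3, at 12:15 (EV3, EV4, EV7).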